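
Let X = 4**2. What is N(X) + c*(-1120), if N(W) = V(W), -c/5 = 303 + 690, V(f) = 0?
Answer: 5560800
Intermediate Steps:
c = -4965 (c = -5*(303 + 690) = -5*993 = -4965)
X = 16
N(W) = 0
N(X) + c*(-1120) = 0 - 4965*(-1120) = 0 + 5560800 = 5560800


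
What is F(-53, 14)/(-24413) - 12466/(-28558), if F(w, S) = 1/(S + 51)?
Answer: 9890790606/22658559755 ≈ 0.43651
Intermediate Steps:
F(w, S) = 1/(51 + S)
F(-53, 14)/(-24413) - 12466/(-28558) = 1/((51 + 14)*(-24413)) - 12466/(-28558) = -1/24413/65 - 12466*(-1/28558) = (1/65)*(-1/24413) + 6233/14279 = -1/1586845 + 6233/14279 = 9890790606/22658559755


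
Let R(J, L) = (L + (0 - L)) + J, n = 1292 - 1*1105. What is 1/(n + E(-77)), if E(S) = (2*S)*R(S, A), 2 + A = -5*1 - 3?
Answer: 1/12045 ≈ 8.3022e-5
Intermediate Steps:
A = -10 (A = -2 + (-5*1 - 3) = -2 + (-5 - 3) = -2 - 8 = -10)
n = 187 (n = 1292 - 1105 = 187)
R(J, L) = J (R(J, L) = (L - L) + J = 0 + J = J)
E(S) = 2*S² (E(S) = (2*S)*S = 2*S²)
1/(n + E(-77)) = 1/(187 + 2*(-77)²) = 1/(187 + 2*5929) = 1/(187 + 11858) = 1/12045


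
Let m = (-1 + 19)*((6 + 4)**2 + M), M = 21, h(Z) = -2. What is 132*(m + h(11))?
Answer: 287232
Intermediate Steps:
m = 2178 (m = (-1 + 19)*((6 + 4)**2 + 21) = 18*(10**2 + 21) = 18*(100 + 21) = 18*121 = 2178)
132*(m + h(11)) = 132*(2178 - 2) = 132*2176 = 287232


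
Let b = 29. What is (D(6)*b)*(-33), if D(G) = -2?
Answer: 1914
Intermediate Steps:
(D(6)*b)*(-33) = -2*29*(-33) = -58*(-33) = 1914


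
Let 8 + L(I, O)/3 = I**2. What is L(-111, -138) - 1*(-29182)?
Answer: 66121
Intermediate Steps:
L(I, O) = -24 + 3*I**2
L(-111, -138) - 1*(-29182) = (-24 + 3*(-111)**2) - 1*(-29182) = (-24 + 3*12321) + 29182 = (-24 + 36963) + 29182 = 36939 + 29182 = 66121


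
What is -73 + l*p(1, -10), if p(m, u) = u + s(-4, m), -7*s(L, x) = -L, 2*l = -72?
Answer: 2153/7 ≈ 307.57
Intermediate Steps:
l = -36 (l = (1/2)*(-72) = -36)
s(L, x) = L/7 (s(L, x) = -(-1)*L/7 = L/7)
p(m, u) = -4/7 + u (p(m, u) = u + (1/7)*(-4) = u - 4/7 = -4/7 + u)
-73 + l*p(1, -10) = -73 - 36*(-4/7 - 10) = -73 - 36*(-74/7) = -73 + 2664/7 = 2153/7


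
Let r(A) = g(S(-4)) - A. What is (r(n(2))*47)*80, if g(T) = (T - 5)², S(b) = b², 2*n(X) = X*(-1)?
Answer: 458720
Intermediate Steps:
n(X) = -X/2 (n(X) = (X*(-1))/2 = (-X)/2 = -X/2)
g(T) = (-5 + T)²
r(A) = 121 - A (r(A) = (-5 + (-4)²)² - A = (-5 + 16)² - A = 11² - A = 121 - A)
(r(n(2))*47)*80 = ((121 - (-1)*2/2)*47)*80 = ((121 - 1*(-1))*47)*80 = ((121 + 1)*47)*80 = (122*47)*80 = 5734*80 = 458720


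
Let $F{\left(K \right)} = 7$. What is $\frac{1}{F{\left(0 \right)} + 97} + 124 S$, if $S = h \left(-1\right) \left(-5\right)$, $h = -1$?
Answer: $- \frac{64479}{104} \approx -619.99$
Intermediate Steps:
$S = -5$ ($S = \left(-1\right) \left(-1\right) \left(-5\right) = 1 \left(-5\right) = -5$)
$\frac{1}{F{\left(0 \right)} + 97} + 124 S = \frac{1}{7 + 97} + 124 \left(-5\right) = \frac{1}{104} - 620 = - \frac{64479}{104}$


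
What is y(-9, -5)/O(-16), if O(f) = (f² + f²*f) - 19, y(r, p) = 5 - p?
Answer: -10/3859 ≈ -0.0025913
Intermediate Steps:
O(f) = -19 + f² + f³ (O(f) = (f² + f³) - 19 = -19 + f² + f³)
y(-9, -5)/O(-16) = (5 - 1*(-5))/(-19 + (-16)² + (-16)³) = (5 + 5)/(-19 + 256 - 4096) = 10/(-3859) = 10*(-1/3859) = -10/3859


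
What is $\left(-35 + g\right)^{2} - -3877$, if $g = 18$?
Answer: $4166$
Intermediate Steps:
$\left(-35 + g\right)^{2} - -3877 = \left(-35 + 18\right)^{2} - -3877 = \left(-17\right)^{2} + 3877 = 289 + 3877 = 4166$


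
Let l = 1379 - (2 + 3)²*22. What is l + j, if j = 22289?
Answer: 23118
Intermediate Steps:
l = 829 (l = 1379 - 5²*22 = 1379 - 25*22 = 1379 - 1*550 = 1379 - 550 = 829)
l + j = 829 + 22289 = 23118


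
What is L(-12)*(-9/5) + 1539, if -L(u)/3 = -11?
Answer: 7398/5 ≈ 1479.6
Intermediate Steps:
L(u) = 33 (L(u) = -3*(-11) = 33)
L(-12)*(-9/5) + 1539 = 33*(-9/5) + 1539 = -297/5 + 1539 = 7398/5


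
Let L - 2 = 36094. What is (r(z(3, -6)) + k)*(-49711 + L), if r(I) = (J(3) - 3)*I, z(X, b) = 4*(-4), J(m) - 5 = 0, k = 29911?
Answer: -406802585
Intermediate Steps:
J(m) = 5 (J(m) = 5 + 0 = 5)
z(X, b) = -16
L = 36096 (L = 2 + 36094 = 36096)
r(I) = 2*I (r(I) = (5 - 3)*I = 2*I)
(r(z(3, -6)) + k)*(-49711 + L) = (2*(-16) + 29911)*(-49711 + 36096) = (-32 + 29911)*(-13615) = 29879*(-13615) = -406802585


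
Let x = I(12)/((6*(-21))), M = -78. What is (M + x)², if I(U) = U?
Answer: 2689600/441 ≈ 6098.9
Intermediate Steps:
x = -2/21 (x = 12/((6*(-21))) = 12/(-126) = 12*(-1/126) = -2/21 ≈ -0.095238)
(M + x)² = (-78 - 2/21)² = (-1640/21)² = 2689600/441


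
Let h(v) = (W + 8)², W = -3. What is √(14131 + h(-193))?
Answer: 2*√3539 ≈ 118.98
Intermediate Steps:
h(v) = 25 (h(v) = (-3 + 8)² = 5² = 25)
√(14131 + h(-193)) = √(14131 + 25) = √14156 = 2*√3539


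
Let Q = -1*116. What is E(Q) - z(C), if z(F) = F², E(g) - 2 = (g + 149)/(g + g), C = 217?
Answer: -10924217/232 ≈ -47087.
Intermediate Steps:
Q = -116
E(g) = 2 + (149 + g)/(2*g) (E(g) = 2 + (g + 149)/(g + g) = 2 + (149 + g)/((2*g)) = 2 + (149 + g)*(1/(2*g)) = 2 + (149 + g)/(2*g))
E(Q) - z(C) = (½)*(149 + 5*(-116))/(-116) - 1*217² = (½)*(-1/116)*(149 - 580) - 1*47089 = (½)*(-1/116)*(-431) - 47089 = 431/232 - 47089 = -10924217/232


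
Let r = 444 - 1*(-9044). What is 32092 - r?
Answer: 22604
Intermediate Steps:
r = 9488 (r = 444 + 9044 = 9488)
32092 - r = 32092 - 1*9488 = 32092 - 9488 = 22604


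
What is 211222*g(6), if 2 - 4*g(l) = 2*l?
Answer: -528055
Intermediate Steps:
g(l) = ½ - l/2
211222*g(6) = 211222*(½ - ½*6) = 211222*(½ - 3) = 211222*(-5/2) = -528055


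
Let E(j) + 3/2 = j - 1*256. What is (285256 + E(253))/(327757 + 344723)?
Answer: 570503/1344960 ≈ 0.42418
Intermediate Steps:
E(j) = -515/2 + j (E(j) = -3/2 + (j - 1*256) = -3/2 + (j - 256) = -3/2 + (-256 + j) = -515/2 + j)
(285256 + E(253))/(327757 + 344723) = (285256 + (-515/2 + 253))/(327757 + 344723) = (285256 - 9/2)/672480 = (570503/2)*(1/672480) = 570503/1344960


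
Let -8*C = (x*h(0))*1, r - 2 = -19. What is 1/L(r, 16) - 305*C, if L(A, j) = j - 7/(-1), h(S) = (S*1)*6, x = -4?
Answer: 1/23 ≈ 0.043478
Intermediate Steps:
r = -17 (r = 2 - 19 = -17)
h(S) = 6*S (h(S) = S*6 = 6*S)
L(A, j) = 7 + j (L(A, j) = j - 7*(-1) = j + 7 = 7 + j)
C = 0 (C = -(-24*0)/8 = -(-4*0)/8 = -0 = -⅛*0 = 0)
1/L(r, 16) - 305*C = 1/(7 + 16) - 305*0 = 1/23 + 0 = 1/23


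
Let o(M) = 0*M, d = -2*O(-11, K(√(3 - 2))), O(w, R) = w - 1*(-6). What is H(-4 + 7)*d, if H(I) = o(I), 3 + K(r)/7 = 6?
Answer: 0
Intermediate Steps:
K(r) = 21 (K(r) = -21 + 7*6 = -21 + 42 = 21)
O(w, R) = 6 + w (O(w, R) = w + 6 = 6 + w)
d = 10 (d = -2*(6 - 11) = -2*(-5) = 10)
o(M) = 0
H(I) = 0
H(-4 + 7)*d = 0*10 = 0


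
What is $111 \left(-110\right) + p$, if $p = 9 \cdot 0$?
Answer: $-12210$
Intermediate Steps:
$p = 0$
$111 \left(-110\right) + p = 111 \left(-110\right) + 0 = -12210 + 0 = -12210$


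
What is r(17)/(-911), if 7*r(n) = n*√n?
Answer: -17*√17/6377 ≈ -0.010991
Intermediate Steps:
r(n) = n^(3/2)/7 (r(n) = (n*√n)/7 = n^(3/2)/7)
r(17)/(-911) = (17^(3/2)/7)/(-911) = ((17*√17)/7)*(-1/911) = (17*√17/7)*(-1/911) = -17*√17/6377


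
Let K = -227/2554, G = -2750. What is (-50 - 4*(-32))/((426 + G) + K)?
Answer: -199212/5935723 ≈ -0.033562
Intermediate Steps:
K = -227/2554 (K = -227*1/2554 = -227/2554 ≈ -0.088880)
(-50 - 4*(-32))/((426 + G) + K) = (-50 - 4*(-32))/((426 - 2750) - 227/2554) = (-50 + 128)/(-2324 - 227/2554) = 78/(-5935723/2554) = 78*(-2554/5935723) = -199212/5935723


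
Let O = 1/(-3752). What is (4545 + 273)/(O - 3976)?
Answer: -6025712/4972651 ≈ -1.2118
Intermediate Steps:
O = -1/3752 ≈ -0.00026652
(4545 + 273)/(O - 3976) = (4545 + 273)/(-1/3752 - 3976) = 4818/(-14917953/3752) = 4818*(-3752/14917953) = -6025712/4972651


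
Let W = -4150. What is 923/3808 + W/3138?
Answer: -6453413/5974752 ≈ -1.0801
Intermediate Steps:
923/3808 + W/3138 = 923/3808 - 4150/3138 = 923*(1/3808) - 4150*1/3138 = 923/3808 - 2075/1569 = -6453413/5974752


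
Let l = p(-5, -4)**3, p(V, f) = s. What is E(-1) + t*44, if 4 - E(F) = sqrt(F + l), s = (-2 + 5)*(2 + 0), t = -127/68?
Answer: -1329/17 - sqrt(215) ≈ -92.839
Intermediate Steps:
t = -127/68 (t = -127*1/68 = -127/68 ≈ -1.8676)
s = 6 (s = 3*2 = 6)
p(V, f) = 6
l = 216 (l = 6**3 = 216)
E(F) = 4 - sqrt(216 + F) (E(F) = 4 - sqrt(F + 216) = 4 - sqrt(216 + F))
E(-1) + t*44 = (4 - sqrt(216 - 1)) - 127/68*44 = (4 - sqrt(215)) - 1397/17 = -1329/17 - sqrt(215)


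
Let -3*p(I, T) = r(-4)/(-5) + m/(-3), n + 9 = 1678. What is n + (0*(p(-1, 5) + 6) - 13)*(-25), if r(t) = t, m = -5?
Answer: 1994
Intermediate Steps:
n = 1669 (n = -9 + 1678 = 1669)
p(I, T) = -37/45 (p(I, T) = -(-4/(-5) - 5/(-3))/3 = -(-4*(-⅕) - 5*(-⅓))/3 = -(⅘ + 5/3)/3 = -⅓*37/15 = -37/45)
n + (0*(p(-1, 5) + 6) - 13)*(-25) = 1669 + (0*(-37/45 + 6) - 13)*(-25) = 1669 + (0*(233/45) - 13)*(-25) = 1669 + (0 - 13)*(-25) = 1669 - 13*(-25) = 1669 + 325 = 1994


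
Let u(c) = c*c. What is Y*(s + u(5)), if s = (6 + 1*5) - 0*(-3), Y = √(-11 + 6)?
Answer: 36*I*√5 ≈ 80.498*I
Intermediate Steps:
u(c) = c²
Y = I*√5 (Y = √(-5) = I*√5 ≈ 2.2361*I)
s = 11 (s = (6 + 5) - 1*0 = 11 + 0 = 11)
Y*(s + u(5)) = (I*√5)*(11 + 5²) = (I*√5)*(11 + 25) = (I*√5)*36 = 36*I*√5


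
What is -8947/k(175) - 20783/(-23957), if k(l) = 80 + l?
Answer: -209043614/6109035 ≈ -34.219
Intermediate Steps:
-8947/k(175) - 20783/(-23957) = -8947/(80 + 175) - 20783/(-23957) = -8947/255 - 20783*(-1/23957) = -8947*1/255 + 20783/23957 = -8947/255 + 20783/23957 = -209043614/6109035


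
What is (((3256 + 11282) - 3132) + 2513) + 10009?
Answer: 23928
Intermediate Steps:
(((3256 + 11282) - 3132) + 2513) + 10009 = ((14538 - 3132) + 2513) + 10009 = (11406 + 2513) + 10009 = 13919 + 10009 = 23928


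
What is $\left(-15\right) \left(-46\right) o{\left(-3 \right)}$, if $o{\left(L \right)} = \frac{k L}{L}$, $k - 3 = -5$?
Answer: $-1380$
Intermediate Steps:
$k = -2$ ($k = 3 - 5 = -2$)
$o{\left(L \right)} = -2$ ($o{\left(L \right)} = \frac{\left(-2\right) L}{L} = -2$)
$\left(-15\right) \left(-46\right) o{\left(-3 \right)} = \left(-15\right) \left(-46\right) \left(-2\right) = 690 \left(-2\right) = -1380$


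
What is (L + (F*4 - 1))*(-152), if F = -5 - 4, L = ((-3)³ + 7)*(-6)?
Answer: -12616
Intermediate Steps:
L = 120 (L = (-27 + 7)*(-6) = -20*(-6) = 120)
F = -9
(L + (F*4 - 1))*(-152) = (120 + (-9*4 - 1))*(-152) = (120 + (-36 - 1))*(-152) = (120 - 37)*(-152) = 83*(-152) = -12616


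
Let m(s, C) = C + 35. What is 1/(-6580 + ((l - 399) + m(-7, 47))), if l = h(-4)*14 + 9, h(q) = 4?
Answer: -1/6832 ≈ -0.00014637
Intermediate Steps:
m(s, C) = 35 + C
l = 65 (l = 4*14 + 9 = 56 + 9 = 65)
1/(-6580 + ((l - 399) + m(-7, 47))) = 1/(-6580 + ((65 - 399) + (35 + 47))) = 1/(-6580 + (-334 + 82)) = 1/(-6580 - 252) = 1/(-6832) = -1/6832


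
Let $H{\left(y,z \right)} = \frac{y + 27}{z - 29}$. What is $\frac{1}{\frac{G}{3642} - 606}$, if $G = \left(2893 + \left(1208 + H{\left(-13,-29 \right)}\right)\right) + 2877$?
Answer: $- \frac{105618}{63802153} \approx -0.0016554$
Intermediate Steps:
$H{\left(y,z \right)} = \frac{27 + y}{-29 + z}$
$G = \frac{202355}{29}$ ($G = \left(2893 + \left(1208 + \frac{27 - 13}{-29 - 29}\right)\right) + 2877 = \left(2893 + \left(1208 + \frac{1}{-58} \cdot 14\right)\right) + 2877 = \left(2893 + \left(1208 - \frac{7}{29}\right)\right) + 2877 = \left(2893 + \frac{35025}{29}\right) + 2877 = \frac{118922}{29} + 2877 = \frac{202355}{29} \approx 6977.8$)
$\frac{1}{\frac{G}{3642} - 606} = \frac{1}{\frac{202355}{29 \cdot 3642} - 606} = \frac{1}{\frac{202355}{29} \cdot \frac{1}{3642} - 606} = \frac{1}{\frac{202355}{105618} - 606} = \frac{1}{- \frac{63802153}{105618}} = - \frac{105618}{63802153}$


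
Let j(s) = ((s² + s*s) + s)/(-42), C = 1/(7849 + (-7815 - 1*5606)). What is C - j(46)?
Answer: 567547/5572 ≈ 101.86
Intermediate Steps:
C = -1/5572 (C = 1/(7849 + (-7815 - 5606)) = 1/(7849 - 13421) = 1/(-5572) = -1/5572 ≈ -0.00017947)
j(s) = -s²/21 - s/42 (j(s) = ((s² + s²) + s)*(-1/42) = (2*s² + s)*(-1/42) = (s + 2*s²)*(-1/42) = -s²/21 - s/42)
C - j(46) = -1/5572 - (-1)*46*(1 + 2*46)/42 = -1/5572 - (-1)*46*(1 + 92)/42 = -1/5572 - (-1)*46*93/42 = -1/5572 - 1*(-713/7) = -1/5572 + 713/7 = 567547/5572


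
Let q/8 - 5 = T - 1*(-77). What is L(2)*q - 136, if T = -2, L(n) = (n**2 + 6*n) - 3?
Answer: 8184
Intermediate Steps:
L(n) = -3 + n**2 + 6*n
q = 640 (q = 40 + 8*(-2 - 1*(-77)) = 40 + 8*(-2 + 77) = 40 + 8*75 = 40 + 600 = 640)
L(2)*q - 136 = (-3 + 2**2 + 6*2)*640 - 136 = (-3 + 4 + 12)*640 - 136 = 13*640 - 136 = 8320 - 136 = 8184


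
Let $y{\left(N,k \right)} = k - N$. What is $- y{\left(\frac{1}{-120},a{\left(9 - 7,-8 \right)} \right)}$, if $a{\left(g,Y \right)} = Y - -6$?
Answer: $\frac{239}{120} \approx 1.9917$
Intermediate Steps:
$a{\left(g,Y \right)} = 6 + Y$ ($a{\left(g,Y \right)} = Y + 6 = 6 + Y$)
$- y{\left(\frac{1}{-120},a{\left(9 - 7,-8 \right)} \right)} = - (\left(6 - 8\right) - \frac{1}{-120}) = - (-2 - - \frac{1}{120}) = - (-2 + \frac{1}{120}) = \left(-1\right) \left(- \frac{239}{120}\right) = \frac{239}{120}$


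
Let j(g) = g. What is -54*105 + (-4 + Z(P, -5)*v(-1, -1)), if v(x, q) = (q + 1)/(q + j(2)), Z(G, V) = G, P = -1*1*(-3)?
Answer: -5674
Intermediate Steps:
P = 3 (P = -1*(-3) = 3)
v(x, q) = (1 + q)/(2 + q) (v(x, q) = (q + 1)/(q + 2) = (1 + q)/(2 + q))
-54*105 + (-4 + Z(P, -5)*v(-1, -1)) = -54*105 + (-4 + 3*((1 - 1)/(2 - 1))) = -5670 + (-4 + 3*(0/1)) = -5670 + (-4 + 3*(1*0)) = -5670 + (-4 + 3*0) = -5670 + (-4 + 0) = -5670 - 4 = -5674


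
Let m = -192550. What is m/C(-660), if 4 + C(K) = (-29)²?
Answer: -192550/837 ≈ -230.05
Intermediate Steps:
C(K) = 837 (C(K) = -4 + (-29)² = -4 + 841 = 837)
m/C(-660) = -192550/837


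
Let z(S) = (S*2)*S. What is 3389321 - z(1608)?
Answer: -1782007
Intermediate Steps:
z(S) = 2*S² (z(S) = (2*S)*S = 2*S²)
3389321 - z(1608) = 3389321 - 2*1608² = 3389321 - 2*2585664 = 3389321 - 1*5171328 = 3389321 - 5171328 = -1782007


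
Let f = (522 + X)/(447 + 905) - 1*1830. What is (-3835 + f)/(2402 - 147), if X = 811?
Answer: -7657747/3048760 ≈ -2.5118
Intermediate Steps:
f = -2472827/1352 (f = (522 + 811)/(447 + 905) - 1*1830 = 1333/1352 - 1830 = -2472827/1352 ≈ -1829.0)
(-3835 + f)/(2402 - 147) = (-3835 - 2472827/1352)/(2402 - 147) = -7657747/1352/2255 = -7657747/1352*1/2255 = -7657747/3048760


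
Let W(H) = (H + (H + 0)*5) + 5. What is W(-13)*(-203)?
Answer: 14819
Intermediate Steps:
W(H) = 5 + 6*H (W(H) = (H + H*5) + 5 = (H + 5*H) + 5 = 6*H + 5 = 5 + 6*H)
W(-13)*(-203) = (5 + 6*(-13))*(-203) = (5 - 78)*(-203) = -73*(-203) = 14819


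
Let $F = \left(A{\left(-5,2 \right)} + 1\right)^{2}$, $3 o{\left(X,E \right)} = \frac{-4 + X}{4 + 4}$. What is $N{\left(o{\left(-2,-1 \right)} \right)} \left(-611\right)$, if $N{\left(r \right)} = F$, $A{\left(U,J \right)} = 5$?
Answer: $-21996$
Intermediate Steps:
$o{\left(X,E \right)} = - \frac{1}{6} + \frac{X}{24}$ ($o{\left(X,E \right)} = \frac{\left(-4 + X\right) \frac{1}{4 + 4}}{3} = \frac{\left(-4 + X\right) \frac{1}{8}}{3} = \frac{- \frac{1}{2} + \frac{X}{8}}{3} = - \frac{1}{6} + \frac{X}{24}$)
$F = 36$ ($F = \left(5 + 1\right)^{2} = 6^{2} = 36$)
$N{\left(r \right)} = 36$
$N{\left(o{\left(-2,-1 \right)} \right)} \left(-611\right) = 36 \left(-611\right) = -21996$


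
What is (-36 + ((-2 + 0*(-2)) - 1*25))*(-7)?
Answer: 441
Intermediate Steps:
(-36 + ((-2 + 0*(-2)) - 1*25))*(-7) = (-36 + ((-2 + 0) - 25))*(-7) = (-36 + (-2 - 25))*(-7) = (-36 - 27)*(-7) = -63*(-7) = 441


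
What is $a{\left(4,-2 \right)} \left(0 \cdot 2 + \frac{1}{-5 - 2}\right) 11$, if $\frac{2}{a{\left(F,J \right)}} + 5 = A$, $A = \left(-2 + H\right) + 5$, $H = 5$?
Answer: $- \frac{22}{21} \approx -1.0476$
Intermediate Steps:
$A = 8$ ($A = \left(-2 + 5\right) + 5 = 3 + 5 = 8$)
$a{\left(F,J \right)} = \frac{2}{3}$ ($a{\left(F,J \right)} = \frac{2}{-5 + 8} = \frac{2}{3}$)
$a{\left(4,-2 \right)} \left(0 \cdot 2 + \frac{1}{-5 - 2}\right) 11 = \frac{2 \left(0 \cdot 2 + \frac{1}{-5 - 2}\right)}{3} \cdot 11 = \frac{2 \left(0 + \frac{1}{-7}\right)}{3} \cdot 11 = \frac{2 \left(0 - \frac{1}{7}\right)}{3} \cdot 11 = \frac{2}{3} \left(- \frac{1}{7}\right) 11 = \left(- \frac{2}{21}\right) 11 = - \frac{22}{21}$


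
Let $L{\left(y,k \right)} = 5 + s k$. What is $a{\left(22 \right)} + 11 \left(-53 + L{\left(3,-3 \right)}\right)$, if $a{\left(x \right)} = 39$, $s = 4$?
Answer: $-621$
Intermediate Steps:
$L{\left(y,k \right)} = 5 + 4 k$
$a{\left(22 \right)} + 11 \left(-53 + L{\left(3,-3 \right)}\right) = 39 + 11 \left(-53 + \left(5 + 4 \left(-3\right)\right)\right) = 39 + 11 \left(-53 + \left(5 - 12\right)\right) = 39 + 11 \left(-53 - 7\right) = 39 + 11 \left(-60\right) = 39 - 660 = -621$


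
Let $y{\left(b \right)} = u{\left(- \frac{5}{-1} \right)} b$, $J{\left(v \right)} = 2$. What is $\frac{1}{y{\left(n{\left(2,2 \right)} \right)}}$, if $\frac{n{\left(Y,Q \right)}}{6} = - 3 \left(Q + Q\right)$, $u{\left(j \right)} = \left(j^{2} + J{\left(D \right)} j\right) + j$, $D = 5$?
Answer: $- \frac{1}{2880} \approx -0.00034722$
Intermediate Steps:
$u{\left(j \right)} = j^{2} + 3 j$ ($u{\left(j \right)} = \left(j^{2} + 2 j\right) + j = j^{2} + 3 j$)
$n{\left(Y,Q \right)} = - 36 Q$ ($n{\left(Y,Q \right)} = 6 \left(- 3 \left(Q + Q\right)\right) = 6 \left(- 3 \cdot 2 Q\right) = 6 \left(- 6 Q\right) = - 36 Q$)
$y{\left(b \right)} = 40 b$ ($y{\left(b \right)} = - \frac{5}{-1} \left(3 - \frac{5}{-1}\right) b = \left(-5\right) \left(-1\right) \left(3 - -5\right) b = 5 \left(3 + 5\right) b = 5 \cdot 8 b = 40 b$)
$\frac{1}{y{\left(n{\left(2,2 \right)} \right)}} = \frac{1}{40 \left(\left(-36\right) 2\right)} = \frac{1}{40 \left(-72\right)} = \frac{1}{-2880} = - \frac{1}{2880}$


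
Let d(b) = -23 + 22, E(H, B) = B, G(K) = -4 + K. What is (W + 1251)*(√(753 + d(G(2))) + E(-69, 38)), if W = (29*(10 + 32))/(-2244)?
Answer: 8885749/187 + 935342*√47/187 ≈ 81808.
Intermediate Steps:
d(b) = -1
W = -203/374 (W = (29*42)*(-1/2244) = 1218*(-1/2244) = -203/374 ≈ -0.54278)
(W + 1251)*(√(753 + d(G(2))) + E(-69, 38)) = (-203/374 + 1251)*(√(753 - 1) + 38) = 467671*(√752 + 38)/374 = 467671*(4*√47 + 38)/374 = 467671*(38 + 4*√47)/374 = 8885749/187 + 935342*√47/187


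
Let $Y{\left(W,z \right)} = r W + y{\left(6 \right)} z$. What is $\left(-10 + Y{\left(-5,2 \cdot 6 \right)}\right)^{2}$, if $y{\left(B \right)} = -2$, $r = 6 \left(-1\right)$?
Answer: $16$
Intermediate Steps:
$r = -6$
$Y{\left(W,z \right)} = - 6 W - 2 z$
$\left(-10 + Y{\left(-5,2 \cdot 6 \right)}\right)^{2} = \left(-10 - \left(-30 + 2 \cdot 2 \cdot 6\right)\right)^{2} = \left(-10 + \left(30 - 24\right)\right)^{2} = \left(-10 + 6\right)^{2} = \left(-4\right)^{2} = 16$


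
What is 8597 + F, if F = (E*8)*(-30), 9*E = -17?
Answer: 27151/3 ≈ 9050.3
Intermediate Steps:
E = -17/9 (E = (1/9)*(-17) = -17/9 ≈ -1.8889)
F = 1360/3 (F = -17/9*8*(-30) = -136/9*(-30) = 1360/3 ≈ 453.33)
8597 + F = 8597 + 1360/3 = 27151/3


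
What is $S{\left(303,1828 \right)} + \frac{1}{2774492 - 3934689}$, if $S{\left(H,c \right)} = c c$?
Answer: $\frac{3876895732047}{1160197} \approx 3.3416 \cdot 10^{6}$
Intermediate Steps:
$S{\left(H,c \right)} = c^{2}$
$S{\left(303,1828 \right)} + \frac{1}{2774492 - 3934689} = 1828^{2} + \frac{1}{2774492 - 3934689} = 3341584 + \frac{1}{-1160197} = 3341584 - \frac{1}{1160197} = \frac{3876895732047}{1160197}$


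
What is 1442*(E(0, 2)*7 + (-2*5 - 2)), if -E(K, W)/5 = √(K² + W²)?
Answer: -118244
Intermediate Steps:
E(K, W) = -5*√(K² + W²)
1442*(E(0, 2)*7 + (-2*5 - 2)) = 1442*(-5*√(0² + 2²)*7 + (-2*5 - 2)) = 1442*(-5*√(0 + 4)*7 + (-10 - 2)) = 1442*(-5*√4*7 - 12) = 1442*(-5*2*7 - 12) = 1442*(-10*7 - 12) = 1442*(-70 - 12) = 1442*(-82) = -118244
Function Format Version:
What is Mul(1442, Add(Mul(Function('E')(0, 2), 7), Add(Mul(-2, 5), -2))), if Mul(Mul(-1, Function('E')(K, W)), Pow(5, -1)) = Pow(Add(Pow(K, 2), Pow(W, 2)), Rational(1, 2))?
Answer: -118244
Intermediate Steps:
Function('E')(K, W) = Mul(-5, Pow(Add(Pow(K, 2), Pow(W, 2)), Rational(1, 2)))
Mul(1442, Add(Mul(Function('E')(0, 2), 7), Add(Mul(-2, 5), -2))) = Mul(1442, Add(Mul(Mul(-5, Pow(Add(Pow(0, 2), Pow(2, 2)), Rational(1, 2))), 7), Add(Mul(-2, 5), -2))) = Mul(1442, Add(Mul(Mul(-5, Pow(Add(0, 4), Rational(1, 2))), 7), Add(-10, -2))) = Mul(1442, Add(Mul(Mul(-5, Pow(4, Rational(1, 2))), 7), -12)) = Mul(1442, Add(Mul(Mul(-5, 2), 7), -12)) = Mul(1442, Add(Mul(-10, 7), -12)) = Mul(1442, Add(-70, -12)) = Mul(1442, -82) = -118244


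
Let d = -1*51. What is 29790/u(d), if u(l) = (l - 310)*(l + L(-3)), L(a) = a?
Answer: 1655/1083 ≈ 1.5282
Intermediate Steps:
d = -51
u(l) = (-310 + l)*(-3 + l) (u(l) = (l - 310)*(l - 3) = (-310 + l)*(-3 + l))
29790/u(d) = 29790/(930 + (-51)**2 - 313*(-51)) = 29790/(930 + 2601 + 15963) = 29790/19494 = 29790*(1/19494) = 1655/1083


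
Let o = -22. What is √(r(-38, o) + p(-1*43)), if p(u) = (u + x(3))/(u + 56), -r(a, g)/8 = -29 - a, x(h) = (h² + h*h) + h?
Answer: I*√12454/13 ≈ 8.5844*I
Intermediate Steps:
x(h) = h + 2*h² (x(h) = (h² + h²) + h = 2*h² + h = h + 2*h²)
r(a, g) = 232 + 8*a (r(a, g) = -8*(-29 - a) = 232 + 8*a)
p(u) = (21 + u)/(56 + u) (p(u) = (u + 3*(1 + 2*3))/(u + 56) = (u + 3*(1 + 6))/(56 + u) = (u + 3*7)/(56 + u) = (u + 21)/(56 + u) = (21 + u)/(56 + u))
√(r(-38, o) + p(-1*43)) = √((232 + 8*(-38)) + (21 - 1*43)/(56 - 1*43)) = √((232 - 304) + (21 - 43)/(56 - 43)) = √(-72 - 22/13) = √(-958/13) = I*√12454/13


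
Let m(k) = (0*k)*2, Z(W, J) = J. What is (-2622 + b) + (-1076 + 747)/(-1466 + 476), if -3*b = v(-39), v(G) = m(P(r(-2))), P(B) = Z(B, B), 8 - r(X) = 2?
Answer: -2595451/990 ≈ -2621.7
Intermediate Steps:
r(X) = 6 (r(X) = 8 - 1*2 = 8 - 2 = 6)
P(B) = B
m(k) = 0 (m(k) = 0*2 = 0)
v(G) = 0
b = 0 (b = -⅓*0 = 0)
(-2622 + b) + (-1076 + 747)/(-1466 + 476) = (-2622 + 0) + (-1076 + 747)/(-1466 + 476) = -2622 - 329/(-990) = -2622 - 329*(-1/990) = -2622 + 329/990 = -2595451/990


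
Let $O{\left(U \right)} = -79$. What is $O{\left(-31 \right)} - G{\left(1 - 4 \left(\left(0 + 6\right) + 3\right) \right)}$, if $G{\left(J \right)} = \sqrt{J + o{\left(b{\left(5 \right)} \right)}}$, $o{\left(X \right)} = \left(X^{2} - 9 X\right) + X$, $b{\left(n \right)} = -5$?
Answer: $-79 - \sqrt{30} \approx -84.477$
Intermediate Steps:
$o{\left(X \right)} = X^{2} - 8 X$
$G{\left(J \right)} = \sqrt{65 + J}$ ($G{\left(J \right)} = \sqrt{J - 5 \left(-8 - 5\right)} = \sqrt{J - -65} = \sqrt{J + 65} = \sqrt{65 + J}$)
$O{\left(-31 \right)} - G{\left(1 - 4 \left(\left(0 + 6\right) + 3\right) \right)} = -79 - \sqrt{65 + \left(1 - 4 \left(\left(0 + 6\right) + 3\right)\right)} = -79 - \sqrt{65 + \left(1 - 4 \left(6 + 3\right)\right)} = -79 - \sqrt{65 + \left(1 - 36\right)} = -79 - \sqrt{65 - 35} = -79 - \sqrt{30}$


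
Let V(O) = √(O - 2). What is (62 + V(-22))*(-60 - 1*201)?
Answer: -16182 - 522*I*√6 ≈ -16182.0 - 1278.6*I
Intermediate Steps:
V(O) = √(-2 + O)
(62 + V(-22))*(-60 - 1*201) = (62 + √(-2 - 22))*(-60 - 1*201) = (62 + √(-24))*(-60 - 201) = (62 + 2*I*√6)*(-261) = -16182 - 522*I*√6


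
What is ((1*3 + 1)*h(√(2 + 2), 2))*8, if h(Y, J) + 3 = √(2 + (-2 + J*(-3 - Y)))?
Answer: -96 + 32*I*√10 ≈ -96.0 + 101.19*I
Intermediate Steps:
h(Y, J) = -3 + √(J*(-3 - Y)) (h(Y, J) = -3 + √(2 + (-2 + J*(-3 - Y))) = -3 + √(J*(-3 - Y)))
((1*3 + 1)*h(√(2 + 2), 2))*8 = ((1*3 + 1)*(-3 + √(-1*2*(3 + √(2 + 2)))))*8 = ((3 + 1)*(-3 + √(-1*2*(3 + √4))))*8 = (4*(-3 + √(-1*2*(3 + 2))))*8 = (4*(-3 + √(-1*2*5)))*8 = (4*(-3 + √(-10)))*8 = (4*(-3 + I*√10))*8 = (-12 + 4*I*√10)*8 = -96 + 32*I*√10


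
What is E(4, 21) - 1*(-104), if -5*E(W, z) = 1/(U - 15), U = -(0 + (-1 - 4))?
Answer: 5201/50 ≈ 104.02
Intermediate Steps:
U = 5 (U = -(0 - 5) = -1*(-5) = 5)
E(W, z) = 1/50 (E(W, z) = -1/(5*(5 - 15)) = -⅕/(-10) = -⅕*(-⅒) = 1/50)
E(4, 21) - 1*(-104) = 1/50 - 1*(-104) = 1/50 + 104 = 5201/50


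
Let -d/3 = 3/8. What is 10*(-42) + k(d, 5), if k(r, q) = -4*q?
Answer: -440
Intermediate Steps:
d = -9/8 ≈ -1.1250
10*(-42) + k(d, 5) = 10*(-42) - 4*5 = -420 - 20 = -440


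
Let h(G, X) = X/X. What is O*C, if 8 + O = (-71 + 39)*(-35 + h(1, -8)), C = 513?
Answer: 554040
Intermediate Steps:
h(G, X) = 1
O = 1080 (O = -8 + (-71 + 39)*(-35 + 1) = -8 - 32*(-34) = -8 + 1088 = 1080)
O*C = 1080*513 = 554040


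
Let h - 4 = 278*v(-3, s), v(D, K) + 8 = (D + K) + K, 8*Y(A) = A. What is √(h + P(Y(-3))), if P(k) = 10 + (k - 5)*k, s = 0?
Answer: I*√194687/8 ≈ 55.154*I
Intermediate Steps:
Y(A) = A/8
P(k) = 10 + k*(-5 + k) (P(k) = 10 + (-5 + k)*k = 10 + k*(-5 + k))
v(D, K) = -8 + D + 2*K (v(D, K) = -8 + ((D + K) + K) = -8 + (D + 2*K) = -8 + D + 2*K)
h = -3054 (h = 4 + 278*(-8 - 3 + 2*0) = 4 + 278*(-8 - 3 + 0) = 4 + 278*(-11) = 4 - 3058 = -3054)
√(h + P(Y(-3))) = √(-3054 + (10 + ((⅛)*(-3))² - 5*(-3)/8)) = √(-3054 + (10 + (-3/8)² - 5*(-3/8))) = √(-3054 + (10 + 9/64 + 15/8)) = √(-3054 + 769/64) = √(-194687/64) = I*√194687/8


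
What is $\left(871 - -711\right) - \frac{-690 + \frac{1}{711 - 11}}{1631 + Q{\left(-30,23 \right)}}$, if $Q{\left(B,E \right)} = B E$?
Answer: $\frac{1042546399}{658700} \approx 1582.7$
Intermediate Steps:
$\left(871 - -711\right) - \frac{-690 + \frac{1}{711 - 11}}{1631 + Q{\left(-30,23 \right)}} = \left(871 - -711\right) - \frac{-690 + \frac{1}{711 - 11}}{1631 - 690} = \left(871 + 711\right) - \frac{-690 + \frac{1}{700}}{1631 - 690} = 1582 - \frac{-690 + \frac{1}{700}}{941} = 1582 - \left(- \frac{482999}{700}\right) \frac{1}{941} = 1582 - - \frac{482999}{658700} = 1582 + \frac{482999}{658700} = \frac{1042546399}{658700}$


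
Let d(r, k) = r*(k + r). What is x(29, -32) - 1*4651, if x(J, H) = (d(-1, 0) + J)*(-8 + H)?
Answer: -5851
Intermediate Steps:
x(J, H) = (1 + J)*(-8 + H) (x(J, H) = (-(0 - 1) + J)*(-8 + H) = (-1*(-1) + J)*(-8 + H) = (1 + J)*(-8 + H))
x(29, -32) - 1*4651 = (-8 - 32 - 8*29 - 32*29) - 1*4651 = (-8 - 32 - 232 - 928) - 4651 = -1200 - 4651 = -5851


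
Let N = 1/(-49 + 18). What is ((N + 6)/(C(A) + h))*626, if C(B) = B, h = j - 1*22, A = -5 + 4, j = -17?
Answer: -11581/124 ≈ -93.395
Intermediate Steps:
A = -1
h = -39 (h = -17 - 1*22 = -17 - 22 = -39)
N = -1/31 (N = 1/(-31) = -1/31 ≈ -0.032258)
((N + 6)/(C(A) + h))*626 = ((-1/31 + 6)/(-1 - 39))*626 = ((185/31)/(-40))*626 = ((185/31)*(-1/40))*626 = -37/248*626 = -11581/124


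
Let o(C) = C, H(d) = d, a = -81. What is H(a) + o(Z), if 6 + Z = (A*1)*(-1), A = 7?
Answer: -94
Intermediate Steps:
Z = -13 (Z = -6 + (7*1)*(-1) = -6 + 7*(-1) = -6 - 7 = -13)
H(a) + o(Z) = -81 - 13 = -94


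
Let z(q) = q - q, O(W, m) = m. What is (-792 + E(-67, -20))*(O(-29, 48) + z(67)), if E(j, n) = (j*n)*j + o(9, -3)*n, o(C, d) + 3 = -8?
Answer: -4336896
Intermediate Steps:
o(C, d) = -11 (o(C, d) = -3 - 8 = -11)
E(j, n) = -11*n + n*j² (E(j, n) = (j*n)*j - 11*n = n*j² - 11*n = -11*n + n*j²)
z(q) = 0
(-792 + E(-67, -20))*(O(-29, 48) + z(67)) = (-792 - 20*(-11 + (-67)²))*(48 + 0) = (-792 - 20*(-11 + 4489))*48 = (-792 - 20*4478)*48 = (-792 - 89560)*48 = -90352*48 = -4336896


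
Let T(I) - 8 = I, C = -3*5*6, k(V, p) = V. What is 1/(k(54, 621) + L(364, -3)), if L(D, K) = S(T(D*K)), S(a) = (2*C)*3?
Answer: -1/486 ≈ -0.0020576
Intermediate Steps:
C = -90 (C = -15*6 = -90)
T(I) = 8 + I
S(a) = -540 (S(a) = (2*(-90))*3 = -180*3 = -540)
L(D, K) = -540
1/(k(54, 621) + L(364, -3)) = 1/(54 - 540) = 1/(-486) = -1/486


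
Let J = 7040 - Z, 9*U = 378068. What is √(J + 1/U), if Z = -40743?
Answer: √1707470706203801/189034 ≈ 218.59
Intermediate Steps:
U = 378068/9 (U = (⅑)*378068 = 378068/9 ≈ 42008.)
J = 47783 (J = 7040 - 1*(-40743) = 7040 + 40743 = 47783)
√(J + 1/U) = √(47783 + 1/(378068/9)) = √(47783 + 9/378068) = √(18065223253/378068) = √1707470706203801/189034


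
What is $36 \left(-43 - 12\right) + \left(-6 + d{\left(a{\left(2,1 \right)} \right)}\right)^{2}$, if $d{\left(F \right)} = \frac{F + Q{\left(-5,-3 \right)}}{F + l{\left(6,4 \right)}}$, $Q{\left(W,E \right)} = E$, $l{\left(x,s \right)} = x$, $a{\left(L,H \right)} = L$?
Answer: $- \frac{124319}{64} \approx -1942.5$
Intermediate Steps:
$d{\left(F \right)} = \frac{-3 + F}{6 + F}$ ($d{\left(F \right)} = \frac{F - 3}{F + 6} = \frac{-3 + F}{6 + F}$)
$36 \left(-43 - 12\right) + \left(-6 + d{\left(a{\left(2,1 \right)} \right)}\right)^{2} = 36 \left(-43 - 12\right) + \left(-6 + \frac{-3 + 2}{6 + 2}\right)^{2} = 36 \left(-43 - 12\right) + \left(-6 + \frac{1}{8} \left(-1\right)\right)^{2} = 36 \left(-55\right) + \left(-6 + \frac{1}{8} \left(-1\right)\right)^{2} = -1980 + \left(-6 - \frac{1}{8}\right)^{2} = -1980 + \left(- \frac{49}{8}\right)^{2} = -1980 + \frac{2401}{64} = - \frac{124319}{64}$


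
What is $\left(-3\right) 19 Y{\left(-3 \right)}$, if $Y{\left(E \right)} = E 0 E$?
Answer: $0$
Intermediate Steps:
$Y{\left(E \right)} = 0$ ($Y{\left(E \right)} = 0 E = 0$)
$\left(-3\right) 19 Y{\left(-3 \right)} = \left(-3\right) 19 \cdot 0 = \left(-57\right) 0 = 0$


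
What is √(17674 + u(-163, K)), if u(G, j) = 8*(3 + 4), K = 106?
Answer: 3*√1970 ≈ 133.15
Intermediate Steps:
u(G, j) = 56 (u(G, j) = 8*7 = 56)
√(17674 + u(-163, K)) = √(17674 + 56) = √17730 = 3*√1970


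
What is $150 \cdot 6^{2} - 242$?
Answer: $5158$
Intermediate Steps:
$150 \cdot 6^{2} - 242 = 150 \cdot 36 - 242 = 5400 - 242 = 5158$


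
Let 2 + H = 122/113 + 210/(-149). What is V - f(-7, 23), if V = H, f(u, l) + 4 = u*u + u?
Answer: -679032/16837 ≈ -40.330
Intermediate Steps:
f(u, l) = -4 + u + u² (f(u, l) = -4 + (u*u + u) = -4 + (u² + u) = -4 + (u + u²) = -4 + u + u²)
H = -39226/16837 (H = -2 + (122/113 + 210/(-149)) = -2 + (122*(1/113) + 210*(-1/149)) = -2 + (122/113 - 210/149) = -2 - 5552/16837 = -39226/16837 ≈ -2.3298)
V = -39226/16837 ≈ -2.3298
V - f(-7, 23) = -39226/16837 - (-4 - 7 + (-7)²) = -39226/16837 - (-4 - 7 + 49) = -39226/16837 - 1*38 = -39226/16837 - 38 = -679032/16837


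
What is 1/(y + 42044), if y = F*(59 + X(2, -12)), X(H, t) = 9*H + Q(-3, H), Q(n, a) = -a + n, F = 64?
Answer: 1/46652 ≈ 2.1435e-5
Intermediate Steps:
Q(n, a) = n - a
X(H, t) = -3 + 8*H (X(H, t) = 9*H + (-3 - H) = -3 + 8*H)
y = 4608 (y = 64*(59 + (-3 + 8*2)) = 64*(59 + (-3 + 16)) = 64*(59 + 13) = 64*72 = 4608)
1/(y + 42044) = 1/(4608 + 42044) = 1/46652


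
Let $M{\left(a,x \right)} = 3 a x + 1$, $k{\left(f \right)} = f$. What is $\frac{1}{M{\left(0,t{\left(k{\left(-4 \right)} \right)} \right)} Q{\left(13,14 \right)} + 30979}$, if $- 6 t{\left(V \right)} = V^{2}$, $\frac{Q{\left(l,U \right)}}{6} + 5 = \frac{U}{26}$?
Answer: $\frac{13}{402379} \approx 3.2308 \cdot 10^{-5}$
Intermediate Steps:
$Q{\left(l,U \right)} = -30 + \frac{3 U}{13}$ ($Q{\left(l,U \right)} = -30 + 6 \frac{U}{26} = -30 + \frac{3 U}{13}$)
$t{\left(V \right)} = - \frac{V^{2}}{6}$
$M{\left(a,x \right)} = 1 + 3 a x$ ($M{\left(a,x \right)} = 3 a x + 1 = 1 + 3 a x$)
$\frac{1}{M{\left(0,t{\left(k{\left(-4 \right)} \right)} \right)} Q{\left(13,14 \right)} + 30979} = \frac{1}{\left(1 + 3 \cdot 0 \left(- \frac{\left(-4\right)^{2}}{6}\right)\right) \left(-30 + \frac{3}{13} \cdot 14\right) + 30979} = \frac{1}{\left(1 + 3 \cdot 0 \left(\left(- \frac{1}{6}\right) 16\right)\right) \left(-30 + \frac{42}{13}\right) + 30979} = \frac{1}{\left(1 + 3 \cdot 0 \left(- \frac{8}{3}\right)\right) \left(- \frac{348}{13}\right) + 30979} = \frac{1}{\left(1 + 0\right) \left(- \frac{348}{13}\right) + 30979} = \frac{1}{1 \left(- \frac{348}{13}\right) + 30979} = \frac{1}{- \frac{348}{13} + 30979} = \frac{1}{\frac{402379}{13}} = \frac{13}{402379}$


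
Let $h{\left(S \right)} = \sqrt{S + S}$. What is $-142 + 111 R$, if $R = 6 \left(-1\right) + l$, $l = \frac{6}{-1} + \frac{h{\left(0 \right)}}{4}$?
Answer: $-1474$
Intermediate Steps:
$h{\left(S \right)} = \sqrt{2} \sqrt{S}$ ($h{\left(S \right)} = \sqrt{2 S} = \sqrt{2} \sqrt{S}$)
$l = -6$ ($l = \frac{6}{-1} + \frac{\sqrt{2} \sqrt{0}}{4} = 6 \left(-1\right) + \sqrt{2} \cdot 0 \cdot \frac{1}{4} = -6 + 0 \cdot \frac{1}{4} = -6 + 0 = -6$)
$R = -12$ ($R = 6 \left(-1\right) - 6 = -6 - 6 = -12$)
$-142 + 111 R = -142 + 111 \left(-12\right) = -142 - 1332 = -1474$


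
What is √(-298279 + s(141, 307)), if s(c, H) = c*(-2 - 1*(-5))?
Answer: 8*I*√4654 ≈ 545.76*I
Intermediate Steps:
s(c, H) = 3*c (s(c, H) = c*(-2 + 5) = c*3 = 3*c)
√(-298279 + s(141, 307)) = √(-298279 + 3*141) = √(-298279 + 423) = √(-297856) = 8*I*√4654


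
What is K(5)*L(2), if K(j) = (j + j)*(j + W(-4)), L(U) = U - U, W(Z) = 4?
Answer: 0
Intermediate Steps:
L(U) = 0
K(j) = 2*j*(4 + j) (K(j) = (j + j)*(j + 4) = (2*j)*(4 + j) = 2*j*(4 + j))
K(5)*L(2) = (2*5*(4 + 5))*0 = (2*5*9)*0 = 90*0 = 0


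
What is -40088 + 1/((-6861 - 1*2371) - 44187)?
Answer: -2141460873/53419 ≈ -40088.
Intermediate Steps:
-40088 + 1/((-6861 - 1*2371) - 44187) = -40088 + 1/((-6861 - 2371) - 44187) = -40088 + 1/(-9232 - 44187) = -40088 + 1/(-53419) = -40088 - 1/53419 = -2141460873/53419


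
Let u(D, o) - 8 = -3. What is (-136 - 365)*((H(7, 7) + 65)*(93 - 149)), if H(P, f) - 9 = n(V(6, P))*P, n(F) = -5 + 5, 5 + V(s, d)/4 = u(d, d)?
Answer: 2076144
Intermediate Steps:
u(D, o) = 5 (u(D, o) = 8 - 3 = 5)
V(s, d) = 0 (V(s, d) = -20 + 4*5 = -20 + 20 = 0)
n(F) = 0
H(P, f) = 9 (H(P, f) = 9 + 0*P = 9 + 0 = 9)
(-136 - 365)*((H(7, 7) + 65)*(93 - 149)) = (-136 - 365)*((9 + 65)*(93 - 149)) = -37074*(-56) = -501*(-4144) = 2076144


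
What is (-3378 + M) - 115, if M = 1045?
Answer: -2448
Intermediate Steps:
(-3378 + M) - 115 = (-3378 + 1045) - 115 = -2333 - 115 = -2448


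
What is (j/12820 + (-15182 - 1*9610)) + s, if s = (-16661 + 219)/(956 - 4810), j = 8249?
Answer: -612343749837/24704140 ≈ -24787.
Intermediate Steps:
s = 8221/1927 (s = -16442/(-3854) = -16442*(-1/3854) = 8221/1927 ≈ 4.2662)
(j/12820 + (-15182 - 1*9610)) + s = (8249/12820 + (-15182 - 1*9610)) + 8221/1927 = (8249*(1/12820) + (-15182 - 9610)) + 8221/1927 = (8249/12820 - 24792) + 8221/1927 = -317825191/12820 + 8221/1927 = -612343749837/24704140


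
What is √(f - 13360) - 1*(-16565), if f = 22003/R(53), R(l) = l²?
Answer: 16565 + I*√37506237/53 ≈ 16565.0 + 115.55*I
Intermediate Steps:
f = 22003/2809 (f = 22003/(53²) = 22003/2809 ≈ 7.8330)
√(f - 13360) - 1*(-16565) = √(22003/2809 - 13360) - 1*(-16565) = √(-37506237/2809) + 16565 = I*√37506237/53 + 16565 = 16565 + I*√37506237/53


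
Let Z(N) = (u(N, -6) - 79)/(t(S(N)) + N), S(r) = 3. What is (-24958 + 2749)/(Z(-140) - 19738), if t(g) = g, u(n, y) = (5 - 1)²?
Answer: 3042633/2704043 ≈ 1.1252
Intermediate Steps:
u(n, y) = 16 (u(n, y) = 4² = 16)
Z(N) = -63/(3 + N) (Z(N) = (16 - 79)/(3 + N) = -63/(3 + N))
(-24958 + 2749)/(Z(-140) - 19738) = (-24958 + 2749)/(-63/(3 - 140) - 19738) = -22209/(-63/(-137) - 19738) = -22209/(-63*(-1/137) - 19738) = -22209/(63/137 - 19738) = -22209/(-2704043/137) = -22209*(-137/2704043) = 3042633/2704043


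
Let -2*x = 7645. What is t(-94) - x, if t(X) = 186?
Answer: 8017/2 ≈ 4008.5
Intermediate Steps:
x = -7645/2 (x = -½*7645 = -7645/2 ≈ -3822.5)
t(-94) - x = 186 - 1*(-7645/2) = 186 + 7645/2 = 8017/2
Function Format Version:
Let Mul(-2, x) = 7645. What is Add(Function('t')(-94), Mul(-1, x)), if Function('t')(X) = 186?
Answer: Rational(8017, 2) ≈ 4008.5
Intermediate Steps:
x = Rational(-7645, 2) (x = Mul(Rational(-1, 2), 7645) = Rational(-7645, 2) ≈ -3822.5)
Add(Function('t')(-94), Mul(-1, x)) = Add(186, Mul(-1, Rational(-7645, 2))) = Add(186, Rational(7645, 2)) = Rational(8017, 2)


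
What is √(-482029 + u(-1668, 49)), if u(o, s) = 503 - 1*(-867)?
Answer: I*√480659 ≈ 693.3*I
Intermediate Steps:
u(o, s) = 1370 (u(o, s) = 503 + 867 = 1370)
√(-482029 + u(-1668, 49)) = √(-482029 + 1370) = √(-480659) = I*√480659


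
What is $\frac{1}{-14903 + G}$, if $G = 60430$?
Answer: $\frac{1}{45527} \approx 2.1965 \cdot 10^{-5}$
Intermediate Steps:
$\frac{1}{-14903 + G} = \frac{1}{-14903 + 60430} = \frac{1}{45527}$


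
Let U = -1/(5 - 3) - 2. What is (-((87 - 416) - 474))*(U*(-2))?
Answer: 4015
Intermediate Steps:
U = -5/2 (U = -1/2 - 2 = -1*½ - 2 = -½ - 2 = -5/2 ≈ -2.5000)
(-((87 - 416) - 474))*(U*(-2)) = (-((87 - 416) - 474))*(-5/2*(-2)) = -(-329 - 474)*5 = -1*(-803)*5 = 803*5 = 4015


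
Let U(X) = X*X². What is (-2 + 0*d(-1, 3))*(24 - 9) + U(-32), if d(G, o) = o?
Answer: -32798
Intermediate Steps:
U(X) = X³
(-2 + 0*d(-1, 3))*(24 - 9) + U(-32) = (-2 + 0*3)*(24 - 9) + (-32)³ = (-2 + 0)*15 - 32768 = -2*15 - 32768 = -30 - 32768 = -32798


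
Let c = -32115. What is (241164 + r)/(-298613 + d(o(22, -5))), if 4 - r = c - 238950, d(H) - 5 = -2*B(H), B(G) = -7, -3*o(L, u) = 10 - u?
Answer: -512233/298594 ≈ -1.7155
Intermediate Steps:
o(L, u) = -10/3 + u/3 (o(L, u) = -(10 - u)/3 = -10/3 + u/3)
d(H) = 19 (d(H) = 5 - 2*(-7) = 5 + 14 = 19)
r = 271069 (r = 4 - (-32115 - 238950) = 4 - 1*(-271065) = 4 + 271065 = 271069)
(241164 + r)/(-298613 + d(o(22, -5))) = (241164 + 271069)/(-298613 + 19) = 512233/(-298594) = 512233*(-1/298594) = -512233/298594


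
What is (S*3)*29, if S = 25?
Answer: 2175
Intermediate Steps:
(S*3)*29 = (25*3)*29 = 75*29 = 2175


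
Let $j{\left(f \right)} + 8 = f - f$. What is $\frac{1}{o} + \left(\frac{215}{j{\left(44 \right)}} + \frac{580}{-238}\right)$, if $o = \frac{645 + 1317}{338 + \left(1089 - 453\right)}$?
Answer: $- \frac{26911181}{933912} \approx -28.816$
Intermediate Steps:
$o = \frac{981}{487}$ ($o = \frac{1962}{338 + \left(1089 - 453\right)} = \frac{1962}{338 + 636} = \frac{1962}{974} = 1962 \cdot \frac{1}{974} = \frac{981}{487} \approx 2.0144$)
$j{\left(f \right)} = -8$ ($j{\left(f \right)} = -8 + \left(f - f\right) = -8 + 0 = -8$)
$\frac{1}{o} + \left(\frac{215}{j{\left(44 \right)}} + \frac{580}{-238}\right) = \frac{1}{\frac{981}{487}} + \left(\frac{215}{-8} + \frac{580}{-238}\right) = \frac{487}{981} + \left(215 \left(- \frac{1}{8}\right) + 580 \left(- \frac{1}{238}\right)\right) = \frac{487}{981} - \frac{27905}{952} = - \frac{26911181}{933912}$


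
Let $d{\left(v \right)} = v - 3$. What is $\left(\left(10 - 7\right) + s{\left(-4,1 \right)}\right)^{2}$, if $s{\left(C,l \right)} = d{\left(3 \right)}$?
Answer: $9$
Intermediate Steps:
$d{\left(v \right)} = -3 + v$
$s{\left(C,l \right)} = 0$ ($s{\left(C,l \right)} = -3 + 3 = 0$)
$\left(\left(10 - 7\right) + s{\left(-4,1 \right)}\right)^{2} = \left(\left(10 - 7\right) + 0\right)^{2} = \left(3 + 0\right)^{2} = 3^{2} = 9$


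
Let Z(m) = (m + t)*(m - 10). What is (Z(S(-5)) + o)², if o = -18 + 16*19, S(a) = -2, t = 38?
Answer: 21316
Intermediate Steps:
Z(m) = (-10 + m)*(38 + m) (Z(m) = (m + 38)*(m - 10) = (38 + m)*(-10 + m) = (-10 + m)*(38 + m))
o = 286 (o = -18 + 304 = 286)
(Z(S(-5)) + o)² = ((-380 + (-2)² + 28*(-2)) + 286)² = ((-380 + 4 - 56) + 286)² = (-432 + 286)² = (-146)² = 21316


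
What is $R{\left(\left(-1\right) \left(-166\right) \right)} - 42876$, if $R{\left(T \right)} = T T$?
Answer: $-15320$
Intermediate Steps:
$R{\left(T \right)} = T^{2}$
$R{\left(\left(-1\right) \left(-166\right) \right)} - 42876 = \left(\left(-1\right) \left(-166\right)\right)^{2} - 42876 = 166^{2} - 42876 = 27556 - 42876 = -15320$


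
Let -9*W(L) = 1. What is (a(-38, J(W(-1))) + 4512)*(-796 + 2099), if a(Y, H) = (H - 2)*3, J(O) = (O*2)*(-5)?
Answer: 17626984/3 ≈ 5.8757e+6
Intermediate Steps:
W(L) = -⅑ (W(L) = -⅑*1 = -⅑)
J(O) = -10*O (J(O) = (2*O)*(-5) = -10*O)
a(Y, H) = -6 + 3*H (a(Y, H) = (-2 + H)*3 = -6 + 3*H)
(a(-38, J(W(-1))) + 4512)*(-796 + 2099) = ((-6 + 3*(-10*(-⅑))) + 4512)*(-796 + 2099) = ((-6 + 3*(10/9)) + 4512)*1303 = ((-6 + 10/3) + 4512)*1303 = (-8/3 + 4512)*1303 = (13528/3)*1303 = 17626984/3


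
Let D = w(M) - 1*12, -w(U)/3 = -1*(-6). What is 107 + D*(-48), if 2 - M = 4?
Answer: 1547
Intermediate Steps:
M = -2 (M = 2 - 1*4 = 2 - 4 = -2)
w(U) = -18 (w(U) = -(-3)*(-6) = -3*6 = -18)
D = -30 (D = -18 - 1*12 = -18 - 12 = -30)
107 + D*(-48) = 107 - 30*(-48) = 107 + 1440 = 1547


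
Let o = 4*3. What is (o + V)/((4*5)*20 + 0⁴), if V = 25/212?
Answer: 2569/84800 ≈ 0.030295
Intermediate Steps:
V = 25/212 (V = 25*(1/212) = 25/212 ≈ 0.11792)
o = 12
(o + V)/((4*5)*20 + 0⁴) = (12 + 25/212)/((4*5)*20 + 0⁴) = 2569/(212*(20*20 + 0)) = 2569/(212*(400 + 0)) = (2569/212)/400 = (2569/212)*(1/400) = 2569/84800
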